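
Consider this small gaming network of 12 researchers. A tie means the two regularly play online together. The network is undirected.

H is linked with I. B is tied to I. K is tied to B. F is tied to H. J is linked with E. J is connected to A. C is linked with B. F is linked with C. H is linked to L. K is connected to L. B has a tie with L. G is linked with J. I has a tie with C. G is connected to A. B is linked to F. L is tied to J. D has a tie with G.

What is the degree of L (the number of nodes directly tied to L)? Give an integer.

L is directly tied to B, H, J, and K. That is 4 neighbors, so the degree of L is 4.

4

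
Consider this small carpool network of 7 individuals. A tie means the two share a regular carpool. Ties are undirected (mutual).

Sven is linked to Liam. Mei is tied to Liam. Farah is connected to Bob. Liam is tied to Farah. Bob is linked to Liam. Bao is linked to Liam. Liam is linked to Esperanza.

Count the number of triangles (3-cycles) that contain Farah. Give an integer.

1

Farah's neighbors: Bob and Liam.
Neighbor pairs that are themselves tied: Farah–Bob–Liam. Each forms one triangle with Farah, for 1 in total.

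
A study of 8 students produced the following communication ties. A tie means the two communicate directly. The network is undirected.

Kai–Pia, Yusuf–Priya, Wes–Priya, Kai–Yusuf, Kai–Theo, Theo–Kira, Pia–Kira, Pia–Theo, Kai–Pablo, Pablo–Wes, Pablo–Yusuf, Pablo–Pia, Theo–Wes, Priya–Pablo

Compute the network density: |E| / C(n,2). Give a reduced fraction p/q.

There are 14 edges and 8 nodes, so the maximum possible is C(8,2) = 28.
Density = 14/28 = 1/2.

1/2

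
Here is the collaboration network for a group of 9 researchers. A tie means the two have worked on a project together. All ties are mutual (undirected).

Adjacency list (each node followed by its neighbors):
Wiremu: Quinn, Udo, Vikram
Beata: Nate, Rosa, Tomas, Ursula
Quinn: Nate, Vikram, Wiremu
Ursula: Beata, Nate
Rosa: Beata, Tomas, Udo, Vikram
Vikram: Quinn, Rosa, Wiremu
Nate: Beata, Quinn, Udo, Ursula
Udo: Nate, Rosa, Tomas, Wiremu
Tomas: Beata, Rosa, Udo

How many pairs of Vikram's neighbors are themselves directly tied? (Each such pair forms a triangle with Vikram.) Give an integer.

Vikram's neighbors: Quinn, Rosa, and Wiremu.
Neighbor pairs that are themselves tied: Vikram–Quinn–Wiremu. Each forms one triangle with Vikram, for 1 in total.

1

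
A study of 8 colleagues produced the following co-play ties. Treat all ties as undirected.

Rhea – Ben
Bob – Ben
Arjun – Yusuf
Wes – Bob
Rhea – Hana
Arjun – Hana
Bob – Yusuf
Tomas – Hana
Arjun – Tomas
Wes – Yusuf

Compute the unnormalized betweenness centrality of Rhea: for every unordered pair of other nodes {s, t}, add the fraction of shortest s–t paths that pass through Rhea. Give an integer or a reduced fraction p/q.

Pairs whose geodesics pass through Rhea — Bob–Hana: 1/2; Arjun–Ben: 1/2; Tomas–Ben: 1; Hana–Ben: 1.
All other pairs contribute 0.
Summing the contributions gives betweenness(Rhea) = 3.

3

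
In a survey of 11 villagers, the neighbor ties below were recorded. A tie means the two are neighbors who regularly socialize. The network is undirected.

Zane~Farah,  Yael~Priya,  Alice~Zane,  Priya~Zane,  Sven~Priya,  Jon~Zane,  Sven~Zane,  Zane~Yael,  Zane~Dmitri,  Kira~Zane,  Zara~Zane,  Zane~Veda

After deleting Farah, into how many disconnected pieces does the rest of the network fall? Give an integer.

Farah's neighbors (Zane) remain reachable from one another through other ties, so the rest of the network stays in one piece.

1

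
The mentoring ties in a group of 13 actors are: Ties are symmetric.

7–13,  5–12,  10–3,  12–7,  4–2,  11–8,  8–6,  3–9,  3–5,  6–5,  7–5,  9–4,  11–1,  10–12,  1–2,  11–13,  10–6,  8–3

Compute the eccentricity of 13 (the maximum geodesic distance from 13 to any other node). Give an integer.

4

Distances from 13: 1:2, 2:3, 3:3, 4:4, 5:2, 6:3, 7:1, 8:2, 9:4, 10:3, 11:1, 12:2.
The largest is 4 (to 9 and 4), so the eccentricity of 13 is 4.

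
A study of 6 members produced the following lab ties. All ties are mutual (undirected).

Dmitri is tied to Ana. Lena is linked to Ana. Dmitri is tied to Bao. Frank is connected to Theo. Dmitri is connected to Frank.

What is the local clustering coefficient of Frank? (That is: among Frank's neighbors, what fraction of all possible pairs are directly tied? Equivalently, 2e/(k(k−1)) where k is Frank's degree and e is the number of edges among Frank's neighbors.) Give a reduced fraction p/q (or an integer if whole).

Frank's neighbors: Dmitri and Theo (k = 2).
Possible neighbor pairs: C(2,2) = 1. Edges among them: none → e = 0.
Clustering(Frank) = 0/1.

0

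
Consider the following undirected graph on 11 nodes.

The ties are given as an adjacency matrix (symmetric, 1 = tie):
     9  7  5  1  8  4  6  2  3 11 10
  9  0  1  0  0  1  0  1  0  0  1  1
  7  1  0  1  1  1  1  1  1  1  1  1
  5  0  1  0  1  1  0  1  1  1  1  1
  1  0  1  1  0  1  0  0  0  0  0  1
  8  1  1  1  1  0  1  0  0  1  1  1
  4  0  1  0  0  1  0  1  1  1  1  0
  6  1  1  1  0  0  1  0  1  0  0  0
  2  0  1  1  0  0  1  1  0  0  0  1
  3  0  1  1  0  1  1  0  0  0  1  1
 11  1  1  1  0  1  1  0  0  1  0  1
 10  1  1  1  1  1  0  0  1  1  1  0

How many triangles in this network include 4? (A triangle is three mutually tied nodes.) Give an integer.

4's neighbors: 2, 3, 6, 7, 8, and 11.
Neighbor pairs that are themselves tied: 4–2–6; 4–2–7; 4–3–7; 4–3–8; 4–3–11; 4–6–7; 4–7–8; 4–7–11; 4–8–11. Each forms one triangle with 4, for 9 in total.

9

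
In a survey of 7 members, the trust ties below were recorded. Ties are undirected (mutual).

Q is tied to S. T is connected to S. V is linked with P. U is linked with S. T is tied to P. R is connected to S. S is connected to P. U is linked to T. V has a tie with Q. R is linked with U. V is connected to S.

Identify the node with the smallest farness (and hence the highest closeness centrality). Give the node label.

S

Farness (sum of distances to all others) for each node — P:9, Q:10, R:10, S:6, T:9, U:9, V:9.
The smallest farness is 6, for S, so S has the highest closeness.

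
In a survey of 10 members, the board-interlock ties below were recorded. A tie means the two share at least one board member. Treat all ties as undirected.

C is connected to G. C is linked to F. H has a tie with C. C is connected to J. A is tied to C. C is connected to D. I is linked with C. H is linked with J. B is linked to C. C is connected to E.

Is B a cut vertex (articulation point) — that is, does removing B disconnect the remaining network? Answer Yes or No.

Even without B, every remaining node can still reach every other (the residual graph is connected), so B is not a cut vertex.

No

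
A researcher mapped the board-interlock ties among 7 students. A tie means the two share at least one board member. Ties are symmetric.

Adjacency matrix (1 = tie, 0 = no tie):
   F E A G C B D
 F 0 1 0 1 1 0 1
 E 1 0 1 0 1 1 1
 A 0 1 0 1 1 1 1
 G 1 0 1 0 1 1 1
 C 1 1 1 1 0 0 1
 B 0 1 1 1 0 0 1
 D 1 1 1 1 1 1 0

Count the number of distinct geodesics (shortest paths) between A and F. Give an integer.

The shortest distance is 2. The length-2 paths are: A–E–F; A–G–F; A–C–F; A–D–F.
That gives 4 distinct shortest paths.

4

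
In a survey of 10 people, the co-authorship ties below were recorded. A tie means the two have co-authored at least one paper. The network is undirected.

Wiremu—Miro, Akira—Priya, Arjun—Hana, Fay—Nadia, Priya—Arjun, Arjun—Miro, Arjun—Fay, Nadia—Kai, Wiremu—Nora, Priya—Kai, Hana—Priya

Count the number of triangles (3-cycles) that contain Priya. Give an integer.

Priya's neighbors: Akira, Arjun, Hana, and Kai.
Neighbor pairs that are themselves tied: Priya–Arjun–Hana. Each forms one triangle with Priya, for 1 in total.

1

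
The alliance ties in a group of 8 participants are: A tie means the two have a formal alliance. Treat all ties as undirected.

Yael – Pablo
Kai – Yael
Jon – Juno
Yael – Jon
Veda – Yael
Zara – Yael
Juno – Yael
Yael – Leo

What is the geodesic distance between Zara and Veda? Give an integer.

One shortest route is Zara – Yael – Veda, which uses 2 edges, and Zara and Veda are not directly tied, so nothing shorter exists. So d(Zara,Veda) = 2.

2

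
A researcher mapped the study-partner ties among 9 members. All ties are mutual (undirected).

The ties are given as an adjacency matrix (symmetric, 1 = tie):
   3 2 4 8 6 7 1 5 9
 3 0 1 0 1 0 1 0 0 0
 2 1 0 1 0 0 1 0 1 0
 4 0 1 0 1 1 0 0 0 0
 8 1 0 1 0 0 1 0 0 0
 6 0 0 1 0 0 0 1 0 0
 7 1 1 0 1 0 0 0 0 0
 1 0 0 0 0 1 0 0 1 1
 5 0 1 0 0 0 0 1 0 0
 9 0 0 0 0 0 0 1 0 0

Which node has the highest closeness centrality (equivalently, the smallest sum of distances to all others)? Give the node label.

Farness (sum of distances to all others) for each node — 1:16, 2:13, 3:17, 4:14, 5:15, 6:16, 7:17, 8:17, 9:23.
The smallest farness is 13, for 2, so 2 has the highest closeness.

2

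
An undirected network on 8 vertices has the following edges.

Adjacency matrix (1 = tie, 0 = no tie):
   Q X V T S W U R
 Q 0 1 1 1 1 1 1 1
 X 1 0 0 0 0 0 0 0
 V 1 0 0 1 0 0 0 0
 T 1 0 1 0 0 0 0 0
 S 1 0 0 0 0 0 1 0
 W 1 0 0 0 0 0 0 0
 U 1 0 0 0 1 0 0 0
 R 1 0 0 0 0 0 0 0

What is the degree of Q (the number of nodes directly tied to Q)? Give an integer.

7

Q is directly tied to R, S, T, U, V, W, and X. That is 7 neighbors, so the degree of Q is 7.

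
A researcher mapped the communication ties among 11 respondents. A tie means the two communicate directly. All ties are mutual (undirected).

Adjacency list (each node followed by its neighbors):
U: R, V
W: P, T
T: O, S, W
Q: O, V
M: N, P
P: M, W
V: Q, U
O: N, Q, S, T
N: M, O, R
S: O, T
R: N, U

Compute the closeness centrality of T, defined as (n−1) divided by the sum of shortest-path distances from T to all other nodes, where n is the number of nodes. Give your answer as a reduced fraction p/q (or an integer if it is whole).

Distances from T: M:3, N:2, O:1, P:2, Q:2, R:3, S:1, U:4, V:3, W:1. Sum = 22.
n = 11, so closeness = 10/22 = 5/11.

5/11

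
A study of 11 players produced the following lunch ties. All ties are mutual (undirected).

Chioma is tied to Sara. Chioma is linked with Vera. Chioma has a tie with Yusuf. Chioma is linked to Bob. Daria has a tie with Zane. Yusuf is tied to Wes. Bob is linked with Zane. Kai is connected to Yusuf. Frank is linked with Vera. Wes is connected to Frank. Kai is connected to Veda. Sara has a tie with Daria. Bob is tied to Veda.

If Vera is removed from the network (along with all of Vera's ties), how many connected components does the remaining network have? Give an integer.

Vera's neighbors (Chioma and Frank) remain reachable from one another through other ties, so the rest of the network stays in one piece.

1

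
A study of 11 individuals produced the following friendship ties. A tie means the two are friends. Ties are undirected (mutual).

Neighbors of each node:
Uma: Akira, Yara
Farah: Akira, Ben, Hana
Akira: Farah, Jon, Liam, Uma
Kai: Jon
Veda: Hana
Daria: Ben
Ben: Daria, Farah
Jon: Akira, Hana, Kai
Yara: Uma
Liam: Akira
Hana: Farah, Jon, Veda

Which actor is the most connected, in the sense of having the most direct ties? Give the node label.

Akira

Degrees — Akira:4, Ben:2, Daria:1, Farah:3, Hana:3, Jon:3, Kai:1, Liam:1, Uma:2, Veda:1, Yara:1.
The maximum is 4, attained only by Akira.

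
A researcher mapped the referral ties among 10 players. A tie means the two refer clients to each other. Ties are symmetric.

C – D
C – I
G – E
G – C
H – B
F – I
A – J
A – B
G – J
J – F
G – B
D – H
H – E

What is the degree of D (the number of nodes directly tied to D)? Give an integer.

D is directly tied to C and H. That is 2 neighbors, so the degree of D is 2.

2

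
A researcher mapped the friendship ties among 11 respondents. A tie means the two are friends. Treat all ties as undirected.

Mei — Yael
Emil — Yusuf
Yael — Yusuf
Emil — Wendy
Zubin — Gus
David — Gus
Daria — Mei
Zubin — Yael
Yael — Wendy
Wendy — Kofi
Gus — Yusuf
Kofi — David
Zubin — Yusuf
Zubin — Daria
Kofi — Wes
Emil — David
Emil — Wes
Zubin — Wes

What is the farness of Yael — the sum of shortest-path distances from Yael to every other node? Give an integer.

17

Distances from Yael: Daria:2, David:3, Emil:2, Gus:2, Kofi:2, Mei:1, Wendy:1, Wes:2, Yusuf:1, Zubin:1.
Sum = 2 + 3 + 2 + 2 + 2 + 1 + 1 + 2 + 1 + 1 = 17.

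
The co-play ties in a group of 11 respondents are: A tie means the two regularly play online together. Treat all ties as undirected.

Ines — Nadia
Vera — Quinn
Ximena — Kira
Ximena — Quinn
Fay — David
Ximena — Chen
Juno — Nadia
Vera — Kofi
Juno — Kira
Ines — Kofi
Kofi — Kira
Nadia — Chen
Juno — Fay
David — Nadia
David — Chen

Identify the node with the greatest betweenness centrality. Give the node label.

Ximena

Unnormalized betweenness of each node: Chen:19/3, David:3, Fay:5/6, Ines:4, Juno:20/3, Kira:9, Kofi:8, Nadia:25/3, Quinn:5/2, Vera:2, Ximena:28/3.
Ximena has the largest value, 28/3, making it the main broker — the node through which the most shortest paths run.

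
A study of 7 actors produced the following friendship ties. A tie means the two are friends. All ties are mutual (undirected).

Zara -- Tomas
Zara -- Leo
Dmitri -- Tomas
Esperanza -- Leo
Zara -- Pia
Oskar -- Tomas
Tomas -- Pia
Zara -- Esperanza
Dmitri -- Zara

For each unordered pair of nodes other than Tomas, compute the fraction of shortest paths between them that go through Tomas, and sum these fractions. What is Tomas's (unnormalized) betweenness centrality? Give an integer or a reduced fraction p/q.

Pairs whose geodesics pass through Tomas — Oskar–Zara: 1; Oskar–Leo: 1; Oskar–Dmitri: 1; Oskar–Esperanza: 1; Oskar–Pia: 1; Dmitri–Pia: 1/2.
All other pairs contribute 0.
Summing the contributions gives betweenness(Tomas) = 11/2.

11/2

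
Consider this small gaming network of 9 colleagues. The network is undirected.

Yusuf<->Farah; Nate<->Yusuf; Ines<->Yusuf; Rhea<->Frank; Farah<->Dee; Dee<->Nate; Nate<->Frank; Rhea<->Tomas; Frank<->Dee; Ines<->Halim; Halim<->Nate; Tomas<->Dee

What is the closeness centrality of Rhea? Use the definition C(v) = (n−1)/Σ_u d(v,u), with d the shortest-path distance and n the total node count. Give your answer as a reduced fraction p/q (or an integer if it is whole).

Distances from Rhea: Dee:2, Farah:3, Frank:1, Halim:3, Ines:4, Nate:2, Tomas:1, Yusuf:3. Sum = 19.
n = 9, so closeness = 8/19.

8/19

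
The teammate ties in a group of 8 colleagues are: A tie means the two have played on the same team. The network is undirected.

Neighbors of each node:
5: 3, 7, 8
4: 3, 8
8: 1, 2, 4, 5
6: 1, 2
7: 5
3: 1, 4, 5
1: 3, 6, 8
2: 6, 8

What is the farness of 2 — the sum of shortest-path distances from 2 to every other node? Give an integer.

14

Distances from 2: 1:2, 3:3, 4:2, 5:2, 6:1, 7:3, 8:1.
Sum = 2 + 3 + 2 + 2 + 1 + 3 + 1 = 14.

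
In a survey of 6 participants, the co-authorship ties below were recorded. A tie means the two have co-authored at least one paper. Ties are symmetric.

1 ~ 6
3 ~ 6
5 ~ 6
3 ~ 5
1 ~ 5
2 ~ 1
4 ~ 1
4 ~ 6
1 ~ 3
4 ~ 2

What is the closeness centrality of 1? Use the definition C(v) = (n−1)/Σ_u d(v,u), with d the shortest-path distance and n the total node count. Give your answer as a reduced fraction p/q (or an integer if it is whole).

Distances from 1: 2:1, 3:1, 4:1, 5:1, 6:1. Sum = 5.
n = 6, so closeness = 5/5 = 1.

1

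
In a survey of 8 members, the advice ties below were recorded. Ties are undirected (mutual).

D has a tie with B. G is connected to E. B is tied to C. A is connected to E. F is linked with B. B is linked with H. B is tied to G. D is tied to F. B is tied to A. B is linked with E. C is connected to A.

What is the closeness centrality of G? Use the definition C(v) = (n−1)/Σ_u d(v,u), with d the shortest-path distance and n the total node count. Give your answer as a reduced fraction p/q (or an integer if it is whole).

Distances from G: A:2, B:1, C:2, D:2, E:1, F:2, H:2. Sum = 12.
n = 8, so closeness = 7/12.

7/12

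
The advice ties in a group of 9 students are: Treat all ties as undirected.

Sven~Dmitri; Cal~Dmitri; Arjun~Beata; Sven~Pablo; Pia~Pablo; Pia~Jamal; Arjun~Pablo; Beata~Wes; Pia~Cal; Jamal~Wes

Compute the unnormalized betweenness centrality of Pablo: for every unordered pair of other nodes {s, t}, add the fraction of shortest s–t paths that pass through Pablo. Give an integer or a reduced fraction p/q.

21/2

Pairs whose geodesics pass through Pablo — Cal–Arjun: 1; Cal–Beata: 1/2; Dmitri–Arjun: 1; Dmitri–Beata: 1; Sven–Arjun: 1; Sven–Beata: 1; Sven–Wes: 2/2; Sven–Jamal: 1; Sven–Pia: 1; Arjun–Jamal: 1/2; Arjun–Pia: 1; Beata–Pia: 1/2.
All other pairs contribute 0.
Summing the contributions gives betweenness(Pablo) = 21/2.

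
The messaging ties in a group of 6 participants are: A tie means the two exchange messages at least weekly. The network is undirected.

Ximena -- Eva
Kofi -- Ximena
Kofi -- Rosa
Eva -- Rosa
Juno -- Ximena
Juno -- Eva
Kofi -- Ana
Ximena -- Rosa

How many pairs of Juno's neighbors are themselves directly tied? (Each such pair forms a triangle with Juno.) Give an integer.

1

Juno's neighbors: Eva and Ximena.
Neighbor pairs that are themselves tied: Juno–Eva–Ximena. Each forms one triangle with Juno, for 1 in total.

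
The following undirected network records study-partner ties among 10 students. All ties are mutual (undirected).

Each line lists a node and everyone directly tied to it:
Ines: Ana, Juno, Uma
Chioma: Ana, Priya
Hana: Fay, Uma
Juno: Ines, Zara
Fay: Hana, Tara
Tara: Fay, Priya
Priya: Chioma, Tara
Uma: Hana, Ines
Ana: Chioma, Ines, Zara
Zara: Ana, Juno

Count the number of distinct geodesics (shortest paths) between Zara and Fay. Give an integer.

3

The shortest distance is 5. The length-5 paths are: Zara–Juno–Ines–Uma–Hana–Fay; Zara–Ana–Ines–Uma–Hana–Fay; Zara–Ana–Chioma–Priya–Tara–Fay.
That gives 3 distinct shortest paths.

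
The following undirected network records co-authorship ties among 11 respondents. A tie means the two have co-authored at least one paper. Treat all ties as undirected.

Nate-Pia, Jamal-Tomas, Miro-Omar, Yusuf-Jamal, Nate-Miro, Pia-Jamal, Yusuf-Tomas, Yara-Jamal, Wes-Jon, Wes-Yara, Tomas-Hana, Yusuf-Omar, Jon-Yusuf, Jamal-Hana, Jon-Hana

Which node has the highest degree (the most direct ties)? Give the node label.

Degrees — Hana:3, Jamal:5, Jon:3, Miro:2, Nate:2, Omar:2, Pia:2, Tomas:3, Wes:2, Yara:2, Yusuf:4.
The maximum is 5, attained only by Jamal.

Jamal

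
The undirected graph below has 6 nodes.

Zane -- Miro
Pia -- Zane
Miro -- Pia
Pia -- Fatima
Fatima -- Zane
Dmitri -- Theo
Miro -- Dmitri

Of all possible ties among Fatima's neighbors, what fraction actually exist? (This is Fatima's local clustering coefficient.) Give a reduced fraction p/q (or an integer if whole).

1

Fatima's neighbors: Pia and Zane (k = 2).
Possible neighbor pairs: C(2,2) = 1. Edges among them: Pia–Zane → e = 1.
Clustering(Fatima) = 1/1.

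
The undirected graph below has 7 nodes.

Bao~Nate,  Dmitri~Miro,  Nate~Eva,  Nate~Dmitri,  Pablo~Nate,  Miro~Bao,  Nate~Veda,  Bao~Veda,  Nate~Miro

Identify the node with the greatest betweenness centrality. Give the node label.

Nate

Unnormalized betweenness of each node: Bao:1/2, Dmitri:0, Eva:0, Miro:1/2, Nate:11, Pablo:0, Veda:0.
Nate has the largest value, 11, making it the main broker — the node through which the most shortest paths run.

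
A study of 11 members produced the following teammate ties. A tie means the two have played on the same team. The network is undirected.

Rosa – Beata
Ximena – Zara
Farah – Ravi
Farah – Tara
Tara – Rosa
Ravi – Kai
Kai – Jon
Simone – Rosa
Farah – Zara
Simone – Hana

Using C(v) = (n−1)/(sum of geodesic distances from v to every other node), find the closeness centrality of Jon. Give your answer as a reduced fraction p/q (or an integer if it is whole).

10/43

Distances from Jon: Beata:6, Farah:3, Hana:7, Kai:1, Ravi:2, Rosa:5, Simone:6, Tara:4, Ximena:5, Zara:4. Sum = 43.
n = 11, so closeness = 10/43.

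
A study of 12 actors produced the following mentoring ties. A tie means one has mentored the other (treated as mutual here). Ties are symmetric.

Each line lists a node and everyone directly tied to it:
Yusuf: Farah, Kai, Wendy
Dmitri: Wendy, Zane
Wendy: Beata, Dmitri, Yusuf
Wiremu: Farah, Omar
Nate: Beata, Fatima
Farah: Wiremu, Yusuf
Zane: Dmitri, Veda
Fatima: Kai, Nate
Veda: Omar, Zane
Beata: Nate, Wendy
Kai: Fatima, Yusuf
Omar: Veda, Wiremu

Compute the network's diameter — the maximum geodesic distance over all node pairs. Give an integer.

Eccentricity of each node (its greatest distance to any other): Beata:5, Dmitri:4, Farah:4, Fatima:6, Kai:5, Nate:6, Omar:6, Veda:6, Wendy:4, Wiremu:5, Yusuf:4, Zane:5.
The maximum eccentricity is 6, realized for instance by the pair Nate–Omar via Nate – Beata – Wendy – Yusuf – Farah – Wiremu – Omar. So the diameter is 6.

6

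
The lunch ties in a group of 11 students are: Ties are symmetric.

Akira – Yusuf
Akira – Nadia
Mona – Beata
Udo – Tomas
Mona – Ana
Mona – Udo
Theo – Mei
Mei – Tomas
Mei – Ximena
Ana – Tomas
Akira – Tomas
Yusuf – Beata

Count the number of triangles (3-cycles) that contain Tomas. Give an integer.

0

Tomas's neighbors are Akira, Ana, Mei, and Udo, but none of them are tied to each other, so no triangle contains Tomas.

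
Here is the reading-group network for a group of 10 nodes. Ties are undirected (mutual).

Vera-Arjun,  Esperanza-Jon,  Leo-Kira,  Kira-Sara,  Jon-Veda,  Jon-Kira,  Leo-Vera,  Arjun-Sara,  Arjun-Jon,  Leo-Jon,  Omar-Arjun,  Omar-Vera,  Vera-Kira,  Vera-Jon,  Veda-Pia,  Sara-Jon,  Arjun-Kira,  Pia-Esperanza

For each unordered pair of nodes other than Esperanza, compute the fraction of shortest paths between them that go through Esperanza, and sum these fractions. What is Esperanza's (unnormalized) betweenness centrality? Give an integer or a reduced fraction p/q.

7/2

Pairs whose geodesics pass through Esperanza — Kira–Pia: 1/2; Jon–Pia: 1/2; Vera–Pia: 1/2; Sara–Pia: 1/2; Omar–Pia: 2/4; Leo–Pia: 1/2; Arjun–Pia: 1/2.
All other pairs contribute 0.
Summing the contributions gives betweenness(Esperanza) = 7/2.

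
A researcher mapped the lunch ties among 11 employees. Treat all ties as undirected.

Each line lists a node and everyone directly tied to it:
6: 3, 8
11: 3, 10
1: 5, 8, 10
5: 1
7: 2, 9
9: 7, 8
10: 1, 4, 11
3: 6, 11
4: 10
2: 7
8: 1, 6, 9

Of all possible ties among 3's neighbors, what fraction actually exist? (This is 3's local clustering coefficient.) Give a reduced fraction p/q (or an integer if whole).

3's neighbors: 6 and 11 (k = 2).
Possible neighbor pairs: C(2,2) = 1. Edges among them: none → e = 0.
Clustering(3) = 0/1.

0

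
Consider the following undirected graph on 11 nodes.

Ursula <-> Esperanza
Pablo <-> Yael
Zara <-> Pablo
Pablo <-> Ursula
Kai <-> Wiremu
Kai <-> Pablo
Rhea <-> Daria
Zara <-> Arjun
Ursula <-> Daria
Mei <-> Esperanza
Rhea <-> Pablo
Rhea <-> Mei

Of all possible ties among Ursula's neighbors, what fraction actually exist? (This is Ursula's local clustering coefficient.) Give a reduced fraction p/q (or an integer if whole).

0

Ursula's neighbors: Daria, Esperanza, and Pablo (k = 3).
Possible neighbor pairs: C(3,2) = 3. Edges among them: none → e = 0.
Clustering(Ursula) = 0/3 = 0.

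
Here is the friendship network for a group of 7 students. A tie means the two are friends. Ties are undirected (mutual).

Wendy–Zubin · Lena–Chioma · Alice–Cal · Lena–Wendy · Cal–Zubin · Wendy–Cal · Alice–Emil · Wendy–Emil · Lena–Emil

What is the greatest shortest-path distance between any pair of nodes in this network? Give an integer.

3

Eccentricity of each node (its greatest distance to any other): Alice:3, Cal:3, Chioma:3, Emil:2, Lena:2, Wendy:2, Zubin:3.
The maximum eccentricity is 3, realized for instance by the pair Chioma–Alice via Chioma – Lena – Emil – Alice. So the diameter is 3.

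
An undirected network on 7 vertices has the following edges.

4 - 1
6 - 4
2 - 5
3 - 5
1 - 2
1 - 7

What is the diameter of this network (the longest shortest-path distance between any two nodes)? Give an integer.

5

Eccentricity of each node (its greatest distance to any other): 1:3, 2:3, 3:5, 4:4, 5:4, 6:5, 7:4.
The maximum eccentricity is 5, realized for instance by the pair 6–3 via 6 – 4 – 1 – 2 – 5 – 3. So the diameter is 5.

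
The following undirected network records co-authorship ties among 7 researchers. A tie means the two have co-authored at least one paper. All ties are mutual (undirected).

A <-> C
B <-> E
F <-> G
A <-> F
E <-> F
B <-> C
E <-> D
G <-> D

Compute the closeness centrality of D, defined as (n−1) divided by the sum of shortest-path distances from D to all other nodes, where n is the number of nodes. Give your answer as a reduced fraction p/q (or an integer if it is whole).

1/2

Distances from D: A:3, B:2, C:3, E:1, F:2, G:1. Sum = 12.
n = 7, so closeness = 6/12 = 1/2.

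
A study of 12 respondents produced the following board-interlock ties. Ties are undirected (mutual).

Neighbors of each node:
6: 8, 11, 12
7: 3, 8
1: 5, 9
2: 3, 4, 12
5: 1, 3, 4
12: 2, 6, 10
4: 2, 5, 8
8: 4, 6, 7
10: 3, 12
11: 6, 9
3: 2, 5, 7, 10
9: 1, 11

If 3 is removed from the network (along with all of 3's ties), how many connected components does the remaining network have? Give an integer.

1

3's neighbors (2, 5, 7, and 10) remain reachable from one another through other ties, so the rest of the network stays in one piece.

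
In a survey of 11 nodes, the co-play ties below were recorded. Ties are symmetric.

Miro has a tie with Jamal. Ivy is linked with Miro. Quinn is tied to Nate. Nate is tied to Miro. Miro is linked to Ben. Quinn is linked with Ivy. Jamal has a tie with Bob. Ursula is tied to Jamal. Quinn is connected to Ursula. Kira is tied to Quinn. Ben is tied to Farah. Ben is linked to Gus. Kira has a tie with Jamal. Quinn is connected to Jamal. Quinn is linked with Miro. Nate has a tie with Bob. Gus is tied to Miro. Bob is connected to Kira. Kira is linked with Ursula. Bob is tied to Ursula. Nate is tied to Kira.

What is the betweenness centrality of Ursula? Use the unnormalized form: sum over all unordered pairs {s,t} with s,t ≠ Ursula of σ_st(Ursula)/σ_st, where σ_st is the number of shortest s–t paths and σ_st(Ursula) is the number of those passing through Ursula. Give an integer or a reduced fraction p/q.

5/12

Pairs whose geodesics pass through Ursula — Quinn–Bob: 1/4; Bob–Ivy: 1/6.
All other pairs contribute 0.
Summing the contributions gives betweenness(Ursula) = 5/12.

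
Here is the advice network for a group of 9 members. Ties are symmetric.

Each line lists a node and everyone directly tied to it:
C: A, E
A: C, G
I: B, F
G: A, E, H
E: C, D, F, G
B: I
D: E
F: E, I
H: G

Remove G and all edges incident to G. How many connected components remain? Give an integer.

2

Without G, the remaining ties split the others into: {A, B, C, D, E, F, I}; {H}.
That's 2 separate components.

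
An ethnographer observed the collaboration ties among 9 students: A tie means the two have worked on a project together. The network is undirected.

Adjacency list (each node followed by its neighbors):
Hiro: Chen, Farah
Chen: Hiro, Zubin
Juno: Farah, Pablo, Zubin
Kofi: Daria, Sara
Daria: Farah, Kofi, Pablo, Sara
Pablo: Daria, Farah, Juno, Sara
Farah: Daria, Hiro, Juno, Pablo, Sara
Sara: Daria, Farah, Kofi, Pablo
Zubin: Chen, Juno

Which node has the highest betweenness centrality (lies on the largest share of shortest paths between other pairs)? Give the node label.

Farah

Unnormalized betweenness of each node: Chen:1, Daria:3, Farah:23/2, Hiro:9/2, Juno:11/2, Kofi:0, Pablo:3, Sara:3, Zubin:3/2.
Farah has the largest value, 23/2, making it the main broker — the node through which the most shortest paths run.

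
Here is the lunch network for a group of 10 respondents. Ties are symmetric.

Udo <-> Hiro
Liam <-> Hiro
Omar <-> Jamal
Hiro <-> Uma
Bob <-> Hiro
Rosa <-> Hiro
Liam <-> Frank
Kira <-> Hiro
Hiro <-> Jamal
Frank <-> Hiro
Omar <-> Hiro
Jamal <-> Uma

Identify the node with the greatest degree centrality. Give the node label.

Hiro

Degrees — Bob:1, Frank:2, Hiro:9, Jamal:3, Kira:1, Liam:2, Omar:2, Rosa:1, Udo:1, Uma:2.
The maximum is 9, attained only by Hiro.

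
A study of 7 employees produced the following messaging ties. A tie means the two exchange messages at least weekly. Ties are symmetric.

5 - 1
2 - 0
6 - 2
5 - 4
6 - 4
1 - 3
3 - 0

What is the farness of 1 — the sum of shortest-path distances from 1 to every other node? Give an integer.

12

Distances from 1: 0:2, 2:3, 3:1, 4:2, 5:1, 6:3.
Sum = 2 + 3 + 1 + 2 + 1 + 3 = 12.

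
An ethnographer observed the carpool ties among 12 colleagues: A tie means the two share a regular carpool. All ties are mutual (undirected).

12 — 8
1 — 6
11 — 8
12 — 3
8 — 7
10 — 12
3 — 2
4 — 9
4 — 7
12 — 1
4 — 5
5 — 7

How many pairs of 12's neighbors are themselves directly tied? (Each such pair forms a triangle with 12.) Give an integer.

12's neighbors are 1, 3, 8, and 10, but none of them are tied to each other, so no triangle contains 12.

0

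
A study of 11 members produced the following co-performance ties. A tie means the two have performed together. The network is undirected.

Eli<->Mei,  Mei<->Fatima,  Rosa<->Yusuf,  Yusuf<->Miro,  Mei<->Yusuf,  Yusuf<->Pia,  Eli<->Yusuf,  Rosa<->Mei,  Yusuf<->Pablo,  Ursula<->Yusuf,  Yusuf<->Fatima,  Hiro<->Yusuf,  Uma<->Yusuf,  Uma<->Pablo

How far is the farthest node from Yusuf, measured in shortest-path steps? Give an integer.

Distances from Yusuf: Eli:1, Fatima:1, Hiro:1, Mei:1, Miro:1, Pablo:1, Pia:1, Rosa:1, Uma:1, Ursula:1.
The largest is 1 (to Rosa, Mei, Ursula, Fatima, Eli, Pia, Uma, Pablo, Miro, and Hiro), so the eccentricity of Yusuf is 1.

1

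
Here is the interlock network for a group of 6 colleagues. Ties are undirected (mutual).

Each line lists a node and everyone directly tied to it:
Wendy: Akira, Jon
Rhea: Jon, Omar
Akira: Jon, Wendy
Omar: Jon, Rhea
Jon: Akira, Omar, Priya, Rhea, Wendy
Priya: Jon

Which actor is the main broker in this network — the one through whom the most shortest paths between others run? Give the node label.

Unnormalized betweenness of each node: Akira:0, Jon:8, Omar:0, Priya:0, Rhea:0, Wendy:0.
Jon has the largest value, 8, making it the main broker — the node through which the most shortest paths run.

Jon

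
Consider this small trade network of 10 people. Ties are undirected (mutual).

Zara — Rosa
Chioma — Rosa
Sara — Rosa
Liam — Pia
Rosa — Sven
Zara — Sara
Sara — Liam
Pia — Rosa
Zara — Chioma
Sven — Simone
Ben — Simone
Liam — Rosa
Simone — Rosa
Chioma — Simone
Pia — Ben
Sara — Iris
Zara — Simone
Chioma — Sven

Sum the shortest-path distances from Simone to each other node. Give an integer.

14

Distances from Simone: Ben:1, Chioma:1, Iris:3, Liam:2, Pia:2, Rosa:1, Sara:2, Sven:1, Zara:1.
Sum = 1 + 1 + 3 + 2 + 2 + 1 + 2 + 1 + 1 = 14.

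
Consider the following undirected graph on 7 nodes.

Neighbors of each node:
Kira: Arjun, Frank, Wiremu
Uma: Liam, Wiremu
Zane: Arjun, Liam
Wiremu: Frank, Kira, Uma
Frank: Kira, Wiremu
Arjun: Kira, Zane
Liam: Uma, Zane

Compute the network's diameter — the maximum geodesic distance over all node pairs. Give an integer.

Eccentricity of each node (its greatest distance to any other): Arjun:3, Frank:3, Kira:3, Liam:3, Uma:3, Wiremu:3, Zane:3.
The maximum eccentricity is 3, realized for instance by the pair Kira–Liam via Kira – Arjun – Zane – Liam. So the diameter is 3.

3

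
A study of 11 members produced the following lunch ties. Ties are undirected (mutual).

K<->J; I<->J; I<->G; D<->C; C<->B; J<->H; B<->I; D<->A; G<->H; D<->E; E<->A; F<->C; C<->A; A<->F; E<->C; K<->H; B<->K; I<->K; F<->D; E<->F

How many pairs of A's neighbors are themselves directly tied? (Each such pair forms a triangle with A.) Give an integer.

A's neighbors: C, D, E, and F.
Neighbor pairs that are themselves tied: A–C–D; A–C–E; A–C–F; A–D–E; A–D–F; A–E–F. Each forms one triangle with A, for 6 in total.

6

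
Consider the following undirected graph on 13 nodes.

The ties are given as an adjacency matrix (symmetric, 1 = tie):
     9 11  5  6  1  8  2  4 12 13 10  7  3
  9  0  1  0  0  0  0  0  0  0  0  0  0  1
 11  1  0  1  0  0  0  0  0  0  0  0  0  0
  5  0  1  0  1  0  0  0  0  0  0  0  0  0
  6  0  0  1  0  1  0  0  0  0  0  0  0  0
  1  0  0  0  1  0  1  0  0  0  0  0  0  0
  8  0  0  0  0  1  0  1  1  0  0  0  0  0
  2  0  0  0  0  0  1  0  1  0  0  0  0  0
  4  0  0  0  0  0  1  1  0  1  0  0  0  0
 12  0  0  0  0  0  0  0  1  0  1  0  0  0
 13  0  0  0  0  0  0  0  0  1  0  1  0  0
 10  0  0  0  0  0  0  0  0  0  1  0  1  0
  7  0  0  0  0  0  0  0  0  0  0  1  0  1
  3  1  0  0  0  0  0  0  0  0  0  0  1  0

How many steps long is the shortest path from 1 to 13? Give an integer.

4

One shortest route is 1 – 8 – 4 – 12 – 13, which uses 4 edges, and at distance 3 from 1 we only reach {11, 12}, which does not include 13. So d(1,13) = 4.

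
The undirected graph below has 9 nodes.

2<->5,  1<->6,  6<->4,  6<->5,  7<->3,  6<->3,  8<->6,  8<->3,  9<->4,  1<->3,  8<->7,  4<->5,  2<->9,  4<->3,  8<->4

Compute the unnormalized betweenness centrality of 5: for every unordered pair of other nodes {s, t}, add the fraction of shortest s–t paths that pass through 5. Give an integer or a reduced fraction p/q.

Pairs whose geodesics pass through 5 — 2–6: 1; 2–1: 1; 2–4: 1/2; 2–7: 4/6; 2–3: 2/3; 2–8: 2/3.
All other pairs contribute 0.
Summing the contributions gives betweenness(5) = 9/2.

9/2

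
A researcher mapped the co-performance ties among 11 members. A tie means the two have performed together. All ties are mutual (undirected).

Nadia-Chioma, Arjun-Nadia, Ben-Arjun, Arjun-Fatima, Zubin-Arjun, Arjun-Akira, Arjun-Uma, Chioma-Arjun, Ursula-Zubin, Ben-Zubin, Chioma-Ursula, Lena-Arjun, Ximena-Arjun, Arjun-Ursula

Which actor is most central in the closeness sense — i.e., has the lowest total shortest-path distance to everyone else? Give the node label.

Farness (sum of distances to all others) for each node — Akira:19, Arjun:10, Ben:18, Chioma:17, Fatima:19, Lena:19, Nadia:18, Uma:19, Ursula:17, Ximena:19, Zubin:17.
The smallest farness is 10, for Arjun, so Arjun has the highest closeness.

Arjun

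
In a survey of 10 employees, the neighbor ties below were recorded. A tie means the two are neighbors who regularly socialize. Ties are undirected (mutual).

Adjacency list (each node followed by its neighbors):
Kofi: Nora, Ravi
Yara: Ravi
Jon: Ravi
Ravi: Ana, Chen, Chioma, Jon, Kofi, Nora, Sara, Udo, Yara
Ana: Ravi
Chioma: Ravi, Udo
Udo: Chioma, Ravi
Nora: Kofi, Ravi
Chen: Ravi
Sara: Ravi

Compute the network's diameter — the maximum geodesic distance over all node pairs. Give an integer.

Eccentricity of each node (its greatest distance to any other): Ana:2, Chen:2, Chioma:2, Jon:2, Kofi:2, Nora:2, Ravi:1, Sara:2, Udo:2, Yara:2.
The maximum eccentricity is 2, realized for instance by the pair Udo–Yara via Udo – Ravi – Yara. So the diameter is 2.

2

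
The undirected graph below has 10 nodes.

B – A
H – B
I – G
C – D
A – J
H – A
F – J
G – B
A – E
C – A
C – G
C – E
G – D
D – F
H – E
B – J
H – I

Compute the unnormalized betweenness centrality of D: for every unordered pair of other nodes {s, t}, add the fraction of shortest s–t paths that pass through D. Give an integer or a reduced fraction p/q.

7/2

Pairs whose geodesics pass through D — I–F: 1; G–F: 1; C–F: 1; E–F: 1/2.
All other pairs contribute 0.
Summing the contributions gives betweenness(D) = 7/2.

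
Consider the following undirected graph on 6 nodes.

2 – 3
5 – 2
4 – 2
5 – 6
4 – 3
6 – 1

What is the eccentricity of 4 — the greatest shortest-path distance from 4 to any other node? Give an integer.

Distances from 4: 1:4, 2:1, 3:1, 5:2, 6:3.
The largest is 4 (to 1), so the eccentricity of 4 is 4.

4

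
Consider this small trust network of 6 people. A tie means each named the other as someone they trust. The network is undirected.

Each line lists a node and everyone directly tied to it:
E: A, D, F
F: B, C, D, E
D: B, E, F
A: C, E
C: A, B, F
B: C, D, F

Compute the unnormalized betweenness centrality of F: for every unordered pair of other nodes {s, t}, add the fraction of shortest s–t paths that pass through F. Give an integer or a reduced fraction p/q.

Pairs whose geodesics pass through F — B–E: 1/2; C–E: 1/2; C–D: 1/2.
All other pairs contribute 0.
Summing the contributions gives betweenness(F) = 3/2.

3/2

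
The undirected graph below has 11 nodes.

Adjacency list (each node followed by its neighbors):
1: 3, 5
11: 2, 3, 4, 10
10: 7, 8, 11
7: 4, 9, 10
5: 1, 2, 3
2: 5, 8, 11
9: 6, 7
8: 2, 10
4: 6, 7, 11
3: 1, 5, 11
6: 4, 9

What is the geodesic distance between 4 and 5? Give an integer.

3

One shortest route is 4 – 11 – 2 – 5, which uses 3 edges, and at distance 2 from 4 we only reach {2, 3, 9, 10}, which does not include 5. So d(4,5) = 3.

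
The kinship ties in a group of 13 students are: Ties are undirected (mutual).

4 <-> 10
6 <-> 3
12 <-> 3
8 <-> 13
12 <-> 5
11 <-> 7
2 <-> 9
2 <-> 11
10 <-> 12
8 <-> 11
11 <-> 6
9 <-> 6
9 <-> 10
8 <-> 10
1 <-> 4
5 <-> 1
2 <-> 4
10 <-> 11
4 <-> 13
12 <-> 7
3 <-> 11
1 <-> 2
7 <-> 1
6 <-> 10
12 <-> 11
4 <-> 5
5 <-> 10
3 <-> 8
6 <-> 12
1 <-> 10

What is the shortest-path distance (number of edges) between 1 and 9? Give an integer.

2

One shortest route is 1 – 10 – 9, which uses 2 edges, and 1 and 9 are not directly tied, so nothing shorter exists. So d(1,9) = 2.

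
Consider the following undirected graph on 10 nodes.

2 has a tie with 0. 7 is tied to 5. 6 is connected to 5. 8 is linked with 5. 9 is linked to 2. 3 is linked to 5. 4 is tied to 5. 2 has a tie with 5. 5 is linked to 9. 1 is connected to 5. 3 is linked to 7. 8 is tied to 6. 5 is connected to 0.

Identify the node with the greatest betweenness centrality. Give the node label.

Unnormalized betweenness of each node: 0:0, 1:0, 2:1/2, 3:0, 4:0, 5:63/2, 6:0, 7:0, 8:0, 9:0.
5 has the largest value, 63/2, making it the main broker — the node through which the most shortest paths run.

5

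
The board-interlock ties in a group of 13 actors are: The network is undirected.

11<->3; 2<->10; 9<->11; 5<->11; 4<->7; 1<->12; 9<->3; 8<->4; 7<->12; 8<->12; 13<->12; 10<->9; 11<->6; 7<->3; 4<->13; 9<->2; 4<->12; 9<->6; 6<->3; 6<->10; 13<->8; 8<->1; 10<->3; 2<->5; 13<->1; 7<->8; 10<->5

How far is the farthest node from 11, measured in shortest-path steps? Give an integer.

Distances from 11: 1:4, 2:2, 3:1, 4:3, 5:1, 6:1, 7:2, 8:3, 9:1, 10:2, 12:3, 13:4.
The largest is 4 (to 1 and 13), so the eccentricity of 11 is 4.

4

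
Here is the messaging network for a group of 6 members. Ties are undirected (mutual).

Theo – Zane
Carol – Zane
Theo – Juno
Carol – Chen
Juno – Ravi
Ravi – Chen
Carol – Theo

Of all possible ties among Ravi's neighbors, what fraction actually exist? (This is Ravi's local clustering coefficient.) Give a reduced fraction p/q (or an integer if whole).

Ravi's neighbors: Chen and Juno (k = 2).
Possible neighbor pairs: C(2,2) = 1. Edges among them: none → e = 0.
Clustering(Ravi) = 0/1.

0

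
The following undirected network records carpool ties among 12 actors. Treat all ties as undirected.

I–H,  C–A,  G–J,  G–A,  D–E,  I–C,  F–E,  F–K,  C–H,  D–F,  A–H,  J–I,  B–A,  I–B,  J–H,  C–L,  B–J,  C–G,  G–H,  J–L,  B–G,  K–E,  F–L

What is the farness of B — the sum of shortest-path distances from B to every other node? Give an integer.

25

Distances from B: A:1, C:2, D:4, E:4, F:3, G:1, H:2, I:1, J:1, K:4, L:2.
Sum = 1 + 2 + 4 + 4 + 3 + 1 + 2 + 1 + 1 + 4 + 2 = 25.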